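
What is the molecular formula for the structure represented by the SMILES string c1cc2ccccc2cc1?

Heavy atoms from the SMILES: 10 C.
Implicit hydrogens by atom environment:
  8 × C (aromatic): 1 H each → 8
  2 × C (aromatic): no H
  Total hydrogens = 8.
Molecular formula: C10H8

C10H8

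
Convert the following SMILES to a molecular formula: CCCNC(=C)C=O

Heavy atoms from the SMILES: 6 C, 1 N, 1 O.
Implicit hydrogens by atom environment:
  3 × C: 2 H each → 6
  1 × C: 3 H
  1 × C: 1 H
  1 × C: no H
  1 × N: 1 H
  1 × O: no H
  Total hydrogens = 11.
Molecular formula: C6H11NO

C6H11NO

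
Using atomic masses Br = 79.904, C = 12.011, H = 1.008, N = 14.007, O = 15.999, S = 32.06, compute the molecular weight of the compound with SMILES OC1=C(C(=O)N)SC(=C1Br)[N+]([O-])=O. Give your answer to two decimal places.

267.05

Molecular formula: C5H3BrN2O4S.
M = 1×79.904 + 5×12.011 + 3×1.008 + 2×14.007 + 4×15.999 + 1×32.06 = 267.05 g/mol.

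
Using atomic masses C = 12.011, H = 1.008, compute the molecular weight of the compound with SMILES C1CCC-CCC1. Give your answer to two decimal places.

Molecular formula: C7H14.
M = 7×12.011 + 14×1.008 = 98.19 g/mol.

98.19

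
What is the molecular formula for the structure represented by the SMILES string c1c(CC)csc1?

Heavy atoms from the SMILES: 6 C, 1 S.
Implicit hydrogens by atom environment:
  3 × C (aromatic): 1 H each → 3
  1 × C: 3 H
  1 × C: 2 H
  1 × C (aromatic): no H
  1 × S (aromatic): no H
  Total hydrogens = 8.
Molecular formula: C6H8S

C6H8S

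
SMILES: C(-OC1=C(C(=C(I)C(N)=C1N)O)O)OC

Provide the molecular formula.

C8H11IN2O4

Heavy atoms from the SMILES: 8 C, 1 I, 2 N, 4 O.
Implicit hydrogens by atom environment:
  6 × C (aromatic): no H
  2 × N: 2 H each → 4
  2 × O: 1 H each → 2
  2 × O: no H
  1 × C: 3 H
  1 × C: 2 H
  1 × I: no H
  Total hydrogens = 11.
Molecular formula: C8H11IN2O4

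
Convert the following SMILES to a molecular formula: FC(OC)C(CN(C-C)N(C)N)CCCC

Heavy atoms from the SMILES: 11 C, 1 F, 3 N, 1 O.
Implicit hydrogens by atom environment:
  5 × C: 2 H each → 10
  4 × C: 3 H each → 12
  2 × C: 1 H each → 2
  2 × N: no H
  1 × F: no H
  1 × N: 2 H
  1 × O: no H
  Total hydrogens = 26.
Molecular formula: C11H26FN3O

C11H26FN3O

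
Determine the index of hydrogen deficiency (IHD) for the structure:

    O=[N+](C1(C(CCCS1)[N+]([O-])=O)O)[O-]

Molecular formula from the SMILES: C5H8N2O5S.
DoU = (2C + 2 + N − H − X)/2 = (2·5 + 2 + 2 − 8 − 0)/2 = 6/2 = 3.
(Structurally: 1 ring(s) + 2 π bond(s) = 3.)

3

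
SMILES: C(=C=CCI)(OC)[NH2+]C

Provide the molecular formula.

C6H11INO+

Heavy atoms from the SMILES: 6 C, 1 I, 1 N, 1 O.
Implicit hydrogens by atom environment:
  2 × C: 3 H each → 6
  2 × C: no H
  1 × C: 2 H
  1 × C: 1 H
  1 × I: no H
  1 × N (charge +1): 2 H
  1 × O: no H
  Total hydrogens = 11.
Net charge +1.
Molecular formula: C6H11INO+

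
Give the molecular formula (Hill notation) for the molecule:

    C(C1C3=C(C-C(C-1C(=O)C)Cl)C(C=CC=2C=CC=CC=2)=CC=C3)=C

C22H21ClO

Heavy atoms from the SMILES: 22 C, 1 Cl, 1 O.
Implicit hydrogens by atom environment:
  8 × C (aromatic): 1 H each → 8
  6 × C: 1 H each → 6
  4 × C (aromatic): no H
  2 × C: 2 H each → 4
  1 × C: 3 H
  1 × C: no H
  1 × Cl: no H
  1 × O: no H
  Total hydrogens = 21.
Molecular formula: C22H21ClO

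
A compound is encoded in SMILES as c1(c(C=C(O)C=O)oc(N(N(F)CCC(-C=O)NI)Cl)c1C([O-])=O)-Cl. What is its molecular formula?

Heavy atoms from the SMILES: 12 C, 2 Cl, 1 F, 1 I, 3 N, 6 O.
Implicit hydrogens by atom environment:
  4 × C: 1 H each → 4
  4 × C (aromatic): no H
  3 × O: no H
  2 × C: 2 H each → 4
  2 × C: no H
  2 × Cl: no H
  2 × N: no H
  1 × F: no H
  1 × I: no H
  1 × N: 1 H
  1 × O: 1 H
  1 × O (aromatic): no H
  1 × O (charge -1): no H
  Total hydrogens = 10.
Net charge -1.
Molecular formula: C12H10Cl2FIN3O6-

C12H10Cl2FIN3O6-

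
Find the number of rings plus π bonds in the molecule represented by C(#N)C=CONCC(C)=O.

Molecular formula from the SMILES: C6H8N2O2.
DoU = (2C + 2 + N − H − X)/2 = (2·6 + 2 + 2 − 8 − 0)/2 = 8/2 = 4.
(Structurally: 0 ring(s) + 4 π bond(s) = 4.)

4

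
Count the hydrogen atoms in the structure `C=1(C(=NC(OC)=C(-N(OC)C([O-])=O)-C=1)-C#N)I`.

7

Hydrogens are implicit in SMILES; fill each atom to its normal valence:
  4 × C (aromatic): no H
  3 × O: no H
  2 × C: 3 H each → 6
  2 × C: no H
  2 × N: no H
  1 × C (aromatic): 1 H
  1 × I: no H
  1 × N (aromatic): no H
  1 × O (charge -1): no H
  Total hydrogens = 7.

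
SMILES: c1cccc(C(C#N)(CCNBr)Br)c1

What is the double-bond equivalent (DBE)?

6

Molecular formula from the SMILES: C10H10Br2N2.
DoU = (2C + 2 + N − H − X)/2 = (2·10 + 2 + 2 − 10 − 2)/2 = 12/2 = 6.
(Structurally: 1 ring(s) + 5 π bond(s) = 6.)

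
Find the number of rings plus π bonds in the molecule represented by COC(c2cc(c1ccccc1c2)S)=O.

8

Molecular formula from the SMILES: C12H10O2S.
DoU = (2C + 2 + N − H − X)/2 = (2·12 + 2 + 0 − 10 − 0)/2 = 16/2 = 8.
(Structurally: 2 ring(s) + 6 π bond(s) = 8.)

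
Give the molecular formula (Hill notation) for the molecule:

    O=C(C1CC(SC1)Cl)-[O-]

Heavy atoms from the SMILES: 5 C, 1 Cl, 2 O, 1 S.
Implicit hydrogens by atom environment:
  2 × C: 2 H each → 4
  2 × C: 1 H each → 2
  1 × C: no H
  1 × Cl: no H
  1 × O: no H
  1 × O (charge -1): no H
  1 × S: no H
  Total hydrogens = 6.
Net charge -1.
Molecular formula: C5H6ClO2S-

C5H6ClO2S-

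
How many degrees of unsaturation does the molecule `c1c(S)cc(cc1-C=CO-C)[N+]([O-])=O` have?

6

Molecular formula from the SMILES: C9H9NO3S.
DoU = (2C + 2 + N − H − X)/2 = (2·9 + 2 + 1 − 9 − 0)/2 = 12/2 = 6.
(Structurally: 1 ring(s) + 5 π bond(s) = 6.)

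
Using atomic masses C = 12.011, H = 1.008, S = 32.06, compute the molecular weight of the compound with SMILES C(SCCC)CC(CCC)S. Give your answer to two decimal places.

Molecular formula: C9H20S2.
M = 9×12.011 + 20×1.008 + 2×32.06 = 192.38 g/mol.

192.38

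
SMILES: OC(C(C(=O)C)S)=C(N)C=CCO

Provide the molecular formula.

C8H13NO3S

Heavy atoms from the SMILES: 8 C, 1 N, 3 O, 1 S.
Implicit hydrogens by atom environment:
  3 × C: 1 H each → 3
  3 × C: no H
  2 × O: 1 H each → 2
  1 × C: 3 H
  1 × C: 2 H
  1 × N: 2 H
  1 × O: no H
  1 × S: 1 H
  Total hydrogens = 13.
Molecular formula: C8H13NO3S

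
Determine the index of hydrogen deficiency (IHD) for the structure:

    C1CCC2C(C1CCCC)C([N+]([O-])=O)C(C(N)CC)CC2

3

Molecular formula from the SMILES: C17H32N2O2.
DoU = (2C + 2 + N − H − X)/2 = (2·17 + 2 + 2 − 32 − 0)/2 = 6/2 = 3.
(Structurally: 2 ring(s) + 1 π bond(s) = 3.)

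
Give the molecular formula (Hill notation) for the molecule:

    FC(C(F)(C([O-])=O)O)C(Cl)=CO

C5H4ClF2O4-

Heavy atoms from the SMILES: 5 C, 1 Cl, 2 F, 4 O.
Implicit hydrogens by atom environment:
  3 × C: no H
  2 × C: 1 H each → 2
  2 × F: no H
  2 × O: 1 H each → 2
  1 × Cl: no H
  1 × O: no H
  1 × O (charge -1): no H
  Total hydrogens = 4.
Net charge -1.
Molecular formula: C5H4ClF2O4-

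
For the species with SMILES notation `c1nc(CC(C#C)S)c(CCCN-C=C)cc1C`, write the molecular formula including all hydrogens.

Heavy atoms from the SMILES: 15 C, 2 N, 1 S.
Implicit hydrogens by atom environment:
  5 × C: 2 H each → 10
  3 × C: 1 H each → 3
  3 × C (aromatic): no H
  2 × C (aromatic): 1 H each → 2
  1 × C: 3 H
  1 × C: no H
  1 × N: 1 H
  1 × N (aromatic): no H
  1 × S: 1 H
  Total hydrogens = 20.
Molecular formula: C15H20N2S

C15H20N2S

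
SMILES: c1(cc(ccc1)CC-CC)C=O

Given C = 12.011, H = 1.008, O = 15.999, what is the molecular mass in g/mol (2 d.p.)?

Molecular formula: C11H14O.
M = 11×12.011 + 14×1.008 + 1×15.999 = 162.23 g/mol.

162.23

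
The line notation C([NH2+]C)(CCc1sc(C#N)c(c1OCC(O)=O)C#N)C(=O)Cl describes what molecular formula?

Heavy atoms from the SMILES: 13 C, 1 Cl, 3 N, 4 O, 1 S.
Implicit hydrogens by atom environment:
  4 × C (aromatic): no H
  4 × C: no H
  3 × C: 2 H each → 6
  3 × O: no H
  2 × N: no H
  1 × C: 3 H
  1 × C: 1 H
  1 × Cl: no H
  1 × N (charge +1): 2 H
  1 × O: 1 H
  1 × S (aromatic): no H
  Total hydrogens = 13.
Net charge +1.
Molecular formula: C13H13ClN3O4S+

C13H13ClN3O4S+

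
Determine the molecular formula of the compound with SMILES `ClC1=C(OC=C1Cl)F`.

Heavy atoms from the SMILES: 4 C, 2 Cl, 1 F, 1 O.
Implicit hydrogens by atom environment:
  3 × C (aromatic): no H
  2 × Cl: no H
  1 × C (aromatic): 1 H
  1 × F: no H
  1 × O (aromatic): no H
  Total hydrogens = 1.
Molecular formula: C4HCl2FO

C4HCl2FO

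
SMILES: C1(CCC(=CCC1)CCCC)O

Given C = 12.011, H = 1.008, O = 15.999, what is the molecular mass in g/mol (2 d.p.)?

Molecular formula: C11H20O.
M = 11×12.011 + 20×1.008 + 1×15.999 = 168.28 g/mol.

168.28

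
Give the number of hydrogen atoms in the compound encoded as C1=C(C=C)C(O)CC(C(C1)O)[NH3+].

16

Hydrogens are implicit in SMILES; fill each atom to its normal valence:
  5 × C: 1 H each → 5
  3 × C: 2 H each → 6
  2 × O: 1 H each → 2
  1 × C: no H
  1 × N (charge +1): 3 H
  Total hydrogens = 16.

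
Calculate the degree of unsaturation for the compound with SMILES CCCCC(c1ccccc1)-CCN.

Molecular formula from the SMILES: C13H21N.
DoU = (2C + 2 + N − H − X)/2 = (2·13 + 2 + 1 − 21 − 0)/2 = 8/2 = 4.
(Structurally: 1 ring(s) + 3 π bond(s) = 4.)

4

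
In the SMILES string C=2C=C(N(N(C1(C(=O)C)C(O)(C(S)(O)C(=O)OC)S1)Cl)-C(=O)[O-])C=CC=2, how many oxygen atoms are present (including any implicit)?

The symbol for oxygen appears 7 times in the SMILES.

7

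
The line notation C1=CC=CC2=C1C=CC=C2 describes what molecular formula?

Heavy atoms from the SMILES: 10 C.
Implicit hydrogens by atom environment:
  8 × C (aromatic): 1 H each → 8
  2 × C (aromatic): no H
  Total hydrogens = 8.
Molecular formula: C10H8

C10H8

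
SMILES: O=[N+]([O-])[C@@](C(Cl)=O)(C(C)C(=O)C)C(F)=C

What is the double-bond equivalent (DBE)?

4

Molecular formula from the SMILES: C8H9ClFNO4.
DoU = (2C + 2 + N − H − X)/2 = (2·8 + 2 + 1 − 9 − 2)/2 = 8/2 = 4.
(Structurally: 0 ring(s) + 4 π bond(s) = 4.)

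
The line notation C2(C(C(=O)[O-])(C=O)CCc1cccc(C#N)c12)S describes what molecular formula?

C13H10NO3S-

Heavy atoms from the SMILES: 13 C, 1 N, 3 O, 1 S.
Implicit hydrogens by atom environment:
  3 × C (aromatic): 1 H each → 3
  3 × C (aromatic): no H
  3 × C: no H
  2 × C: 2 H each → 4
  2 × C: 1 H each → 2
  2 × O: no H
  1 × N: no H
  1 × O (charge -1): no H
  1 × S: 1 H
  Total hydrogens = 10.
Net charge -1.
Molecular formula: C13H10NO3S-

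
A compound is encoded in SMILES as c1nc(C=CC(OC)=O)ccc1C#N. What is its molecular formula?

Heavy atoms from the SMILES: 10 C, 2 N, 2 O.
Implicit hydrogens by atom environment:
  3 × C (aromatic): 1 H each → 3
  2 × C: 1 H each → 2
  2 × C (aromatic): no H
  2 × C: no H
  2 × O: no H
  1 × C: 3 H
  1 × N (aromatic): no H
  1 × N: no H
  Total hydrogens = 8.
Molecular formula: C10H8N2O2

C10H8N2O2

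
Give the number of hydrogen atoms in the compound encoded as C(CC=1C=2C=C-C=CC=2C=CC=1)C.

Hydrogens are implicit in SMILES; fill each atom to its normal valence:
  7 × C (aromatic): 1 H each → 7
  3 × C (aromatic): no H
  2 × C: 2 H each → 4
  1 × C: 3 H
  Total hydrogens = 14.

14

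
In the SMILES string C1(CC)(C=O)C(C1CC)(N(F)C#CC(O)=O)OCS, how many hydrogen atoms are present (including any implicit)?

16

Hydrogens are implicit in SMILES; fill each atom to its normal valence:
  5 × C: no H
  3 × C: 2 H each → 6
  3 × O: no H
  2 × C: 3 H each → 6
  2 × C: 1 H each → 2
  1 × F: no H
  1 × N: no H
  1 × O: 1 H
  1 × S: 1 H
  Total hydrogens = 16.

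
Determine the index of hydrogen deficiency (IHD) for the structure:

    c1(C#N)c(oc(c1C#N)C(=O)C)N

Molecular formula from the SMILES: C8H5N3O2.
DoU = (2C + 2 + N − H − X)/2 = (2·8 + 2 + 3 − 5 − 0)/2 = 16/2 = 8.
(Structurally: 1 ring(s) + 7 π bond(s) = 8.)

8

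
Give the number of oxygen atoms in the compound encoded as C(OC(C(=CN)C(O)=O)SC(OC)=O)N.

The symbol for oxygen appears 5 times in the SMILES.

5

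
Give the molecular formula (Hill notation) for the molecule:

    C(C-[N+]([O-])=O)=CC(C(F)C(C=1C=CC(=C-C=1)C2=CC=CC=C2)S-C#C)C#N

Heavy atoms from the SMILES: 21 C, 1 F, 2 N, 2 O, 1 S.
Implicit hydrogens by atom environment:
  9 × C (aromatic): 1 H each → 9
  6 × C: 1 H each → 6
  3 × C (aromatic): no H
  2 × C: no H
  1 × C: 2 H
  1 × F: no H
  1 × N: no H
  1 × N (charge +1): no H
  1 × O: no H
  1 × O (charge -1): no H
  1 × S: no H
  Total hydrogens = 17.
Molecular formula: C21H17FN2O2S

C21H17FN2O2S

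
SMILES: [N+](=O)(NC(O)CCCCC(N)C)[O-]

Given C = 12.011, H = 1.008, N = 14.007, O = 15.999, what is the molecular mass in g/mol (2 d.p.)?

191.23

Molecular formula: C7H17N3O3.
M = 7×12.011 + 17×1.008 + 3×14.007 + 3×15.999 = 191.23 g/mol.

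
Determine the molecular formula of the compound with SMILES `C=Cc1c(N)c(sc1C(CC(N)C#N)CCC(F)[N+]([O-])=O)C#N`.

C14H16FN5O2S

Heavy atoms from the SMILES: 14 C, 1 F, 5 N, 2 O, 1 S.
Implicit hydrogens by atom environment:
  4 × C: 2 H each → 8
  4 × C: 1 H each → 4
  4 × C (aromatic): no H
  2 × C: no H
  2 × N: 2 H each → 4
  2 × N: no H
  1 × F: no H
  1 × N (charge +1): no H
  1 × O: no H
  1 × O (charge -1): no H
  1 × S (aromatic): no H
  Total hydrogens = 16.
Molecular formula: C14H16FN5O2S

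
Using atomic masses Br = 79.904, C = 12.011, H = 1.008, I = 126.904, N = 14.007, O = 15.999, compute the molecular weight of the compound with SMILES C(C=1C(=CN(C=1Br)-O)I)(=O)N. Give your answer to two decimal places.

330.91

Molecular formula: C5H4BrIN2O2.
M = 1×79.904 + 5×12.011 + 4×1.008 + 1×126.904 + 2×14.007 + 2×15.999 = 330.91 g/mol.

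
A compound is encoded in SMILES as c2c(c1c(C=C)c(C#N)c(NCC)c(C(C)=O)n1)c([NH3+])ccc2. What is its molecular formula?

C18H19N4O+

Heavy atoms from the SMILES: 18 C, 4 N, 1 O.
Implicit hydrogens by atom environment:
  7 × C (aromatic): no H
  4 × C (aromatic): 1 H each → 4
  2 × C: 3 H each → 6
  2 × C: 2 H each → 4
  2 × C: no H
  1 × C: 1 H
  1 × N (charge +1): 3 H
  1 × N: 1 H
  1 × N (aromatic): no H
  1 × N: no H
  1 × O: no H
  Total hydrogens = 19.
Net charge +1.
Molecular formula: C18H19N4O+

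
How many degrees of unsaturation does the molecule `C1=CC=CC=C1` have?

Molecular formula from the SMILES: C6H6.
DoU = (2C + 2 + N − H − X)/2 = (2·6 + 2 + 0 − 6 − 0)/2 = 8/2 = 4.
(Structurally: 1 ring(s) + 3 π bond(s) = 4.)

4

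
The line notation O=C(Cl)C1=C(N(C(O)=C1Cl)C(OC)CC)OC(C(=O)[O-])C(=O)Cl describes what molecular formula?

Heavy atoms from the SMILES: 12 C, 3 Cl, 1 N, 7 O.
Implicit hydrogens by atom environment:
  5 × O: no H
  4 × C (aromatic): no H
  3 × C: no H
  3 × Cl: no H
  2 × C: 3 H each → 6
  2 × C: 1 H each → 2
  1 × C: 2 H
  1 × N (aromatic): no H
  1 × O: 1 H
  1 × O (charge -1): no H
  Total hydrogens = 11.
Net charge -1.
Molecular formula: C12H11Cl3NO7-

C12H11Cl3NO7-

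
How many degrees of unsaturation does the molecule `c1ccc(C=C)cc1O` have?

5

Molecular formula from the SMILES: C8H8O.
DoU = (2C + 2 + N − H − X)/2 = (2·8 + 2 + 0 − 8 − 0)/2 = 10/2 = 5.
(Structurally: 1 ring(s) + 4 π bond(s) = 5.)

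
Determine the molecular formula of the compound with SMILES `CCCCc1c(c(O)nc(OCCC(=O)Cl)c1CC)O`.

C14H20ClNO4

Heavy atoms from the SMILES: 14 C, 1 Cl, 1 N, 4 O.
Implicit hydrogens by atom environment:
  6 × C: 2 H each → 12
  5 × C (aromatic): no H
  2 × C: 3 H each → 6
  2 × O: 1 H each → 2
  2 × O: no H
  1 × C: no H
  1 × Cl: no H
  1 × N (aromatic): no H
  Total hydrogens = 20.
Molecular formula: C14H20ClNO4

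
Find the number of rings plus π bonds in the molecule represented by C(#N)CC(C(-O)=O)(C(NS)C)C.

3

Molecular formula from the SMILES: C7H12N2O2S.
DoU = (2C + 2 + N − H − X)/2 = (2·7 + 2 + 2 − 12 − 0)/2 = 6/2 = 3.
(Structurally: 0 ring(s) + 3 π bond(s) = 3.)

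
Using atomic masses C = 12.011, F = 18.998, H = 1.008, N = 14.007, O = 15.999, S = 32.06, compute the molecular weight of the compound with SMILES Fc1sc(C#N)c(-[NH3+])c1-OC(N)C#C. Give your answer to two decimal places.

212.22

Molecular formula: C8H7FN3OS+.
M = 8×12.011 + 1×18.998 + 7×1.008 + 3×14.007 + 1×15.999 + 1×32.06 = 212.22 g/mol.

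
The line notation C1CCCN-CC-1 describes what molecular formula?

C6H13N

Heavy atoms from the SMILES: 6 C, 1 N.
Implicit hydrogens by atom environment:
  6 × C: 2 H each → 12
  1 × N: 1 H
  Total hydrogens = 13.
Molecular formula: C6H13N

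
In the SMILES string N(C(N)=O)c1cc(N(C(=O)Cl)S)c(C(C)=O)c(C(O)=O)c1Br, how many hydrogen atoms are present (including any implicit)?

Hydrogens are implicit in SMILES; fill each atom to its normal valence:
  5 × C (aromatic): no H
  4 × C: no H
  4 × O: no H
  1 × Br: no H
  1 × C: 3 H
  1 × C (aromatic): 1 H
  1 × Cl: no H
  1 × N: 2 H
  1 × N: 1 H
  1 × N: no H
  1 × O: 1 H
  1 × S: 1 H
  Total hydrogens = 9.

9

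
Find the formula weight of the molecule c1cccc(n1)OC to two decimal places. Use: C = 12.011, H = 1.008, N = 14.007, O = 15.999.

Molecular formula: C6H7NO.
M = 6×12.011 + 7×1.008 + 1×14.007 + 1×15.999 = 109.13 g/mol.

109.13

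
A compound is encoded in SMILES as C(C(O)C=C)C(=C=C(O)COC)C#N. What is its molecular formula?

C10H13NO3

Heavy atoms from the SMILES: 10 C, 1 N, 3 O.
Implicit hydrogens by atom environment:
  4 × C: no H
  3 × C: 2 H each → 6
  2 × C: 1 H each → 2
  2 × O: 1 H each → 2
  1 × C: 3 H
  1 × N: no H
  1 × O: no H
  Total hydrogens = 13.
Molecular formula: C10H13NO3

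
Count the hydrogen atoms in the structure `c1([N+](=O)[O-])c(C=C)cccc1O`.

7

Hydrogens are implicit in SMILES; fill each atom to its normal valence:
  3 × C (aromatic): 1 H each → 3
  3 × C (aromatic): no H
  1 × C: 2 H
  1 × C: 1 H
  1 × N (charge +1): no H
  1 × O: 1 H
  1 × O: no H
  1 × O (charge -1): no H
  Total hydrogens = 7.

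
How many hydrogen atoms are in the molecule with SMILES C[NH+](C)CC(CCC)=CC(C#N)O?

19

Hydrogens are implicit in SMILES; fill each atom to its normal valence:
  3 × C: 3 H each → 9
  3 × C: 2 H each → 6
  2 × C: 1 H each → 2
  2 × C: no H
  1 × N (charge +1): 1 H
  1 × N: no H
  1 × O: 1 H
  Total hydrogens = 19.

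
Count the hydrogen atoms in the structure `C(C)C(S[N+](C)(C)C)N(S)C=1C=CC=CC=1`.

Hydrogens are implicit in SMILES; fill each atom to its normal valence:
  5 × C (aromatic): 1 H each → 5
  4 × C: 3 H each → 12
  1 × C: 2 H
  1 × C: 1 H
  1 × C (aromatic): no H
  1 × N (charge +1): no H
  1 × N: no H
  1 × S: 1 H
  1 × S: no H
  Total hydrogens = 21.

21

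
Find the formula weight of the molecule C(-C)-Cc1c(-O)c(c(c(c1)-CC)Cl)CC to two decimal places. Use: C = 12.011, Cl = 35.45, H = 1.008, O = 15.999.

226.74

Molecular formula: C13H19ClO.
M = 13×12.011 + 1×35.45 + 19×1.008 + 1×15.999 = 226.74 g/mol.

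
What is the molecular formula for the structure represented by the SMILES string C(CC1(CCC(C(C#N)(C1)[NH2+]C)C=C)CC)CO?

Heavy atoms from the SMILES: 15 C, 2 N, 1 O.
Implicit hydrogens by atom environment:
  8 × C: 2 H each → 16
  3 × C: no H
  2 × C: 3 H each → 6
  2 × C: 1 H each → 2
  1 × N (charge +1): 2 H
  1 × N: no H
  1 × O: 1 H
  Total hydrogens = 27.
Net charge +1.
Molecular formula: C15H27N2O+

C15H27N2O+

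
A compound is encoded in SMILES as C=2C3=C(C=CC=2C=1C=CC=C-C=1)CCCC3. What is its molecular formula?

C16H16

Heavy atoms from the SMILES: 16 C.
Implicit hydrogens by atom environment:
  8 × C (aromatic): 1 H each → 8
  4 × C: 2 H each → 8
  4 × C (aromatic): no H
  Total hydrogens = 16.
Molecular formula: C16H16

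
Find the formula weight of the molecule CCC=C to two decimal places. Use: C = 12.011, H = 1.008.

56.11

Molecular formula: C4H8.
M = 4×12.011 + 8×1.008 = 56.11 g/mol.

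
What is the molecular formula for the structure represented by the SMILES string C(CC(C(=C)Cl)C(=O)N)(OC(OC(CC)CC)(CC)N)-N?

C14H28ClN3O3

Heavy atoms from the SMILES: 14 C, 1 Cl, 3 N, 3 O.
Implicit hydrogens by atom environment:
  5 × C: 2 H each → 10
  3 × C: 3 H each → 9
  3 × C: 1 H each → 3
  3 × C: no H
  3 × N: 2 H each → 6
  3 × O: no H
  1 × Cl: no H
  Total hydrogens = 28.
Molecular formula: C14H28ClN3O3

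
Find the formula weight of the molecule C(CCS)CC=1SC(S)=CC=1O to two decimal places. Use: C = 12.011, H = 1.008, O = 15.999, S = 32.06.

220.36

Molecular formula: C8H12OS3.
M = 8×12.011 + 12×1.008 + 1×15.999 + 3×32.06 = 220.36 g/mol.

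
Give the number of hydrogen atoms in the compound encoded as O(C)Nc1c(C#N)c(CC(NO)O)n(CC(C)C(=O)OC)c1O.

Hydrogens are implicit in SMILES; fill each atom to its normal valence:
  4 × C (aromatic): no H
  3 × C: 3 H each → 9
  3 × O: 1 H each → 3
  3 × O: no H
  2 × C: 2 H each → 4
  2 × C: 1 H each → 2
  2 × C: no H
  2 × N: 1 H each → 2
  1 × N (aromatic): no H
  1 × N: no H
  Total hydrogens = 20.

20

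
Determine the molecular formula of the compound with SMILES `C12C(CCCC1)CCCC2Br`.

C10H17Br

Heavy atoms from the SMILES: 1 Br, 10 C.
Implicit hydrogens by atom environment:
  7 × C: 2 H each → 14
  3 × C: 1 H each → 3
  1 × Br: no H
  Total hydrogens = 17.
Molecular formula: C10H17Br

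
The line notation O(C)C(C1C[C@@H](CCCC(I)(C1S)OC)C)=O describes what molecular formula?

Heavy atoms from the SMILES: 12 C, 1 I, 3 O, 1 S.
Implicit hydrogens by atom environment:
  4 × C: 2 H each → 8
  3 × C: 3 H each → 9
  3 × C: 1 H each → 3
  3 × O: no H
  2 × C: no H
  1 × I: no H
  1 × S: 1 H
  Total hydrogens = 21.
Molecular formula: C12H21IO3S

C12H21IO3S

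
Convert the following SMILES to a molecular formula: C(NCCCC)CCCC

Heavy atoms from the SMILES: 9 C, 1 N.
Implicit hydrogens by atom environment:
  7 × C: 2 H each → 14
  2 × C: 3 H each → 6
  1 × N: 1 H
  Total hydrogens = 21.
Molecular formula: C9H21N

C9H21N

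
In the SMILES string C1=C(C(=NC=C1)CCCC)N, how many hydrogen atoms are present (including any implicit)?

Hydrogens are implicit in SMILES; fill each atom to its normal valence:
  3 × C: 2 H each → 6
  3 × C (aromatic): 1 H each → 3
  2 × C (aromatic): no H
  1 × C: 3 H
  1 × N: 2 H
  1 × N (aromatic): no H
  Total hydrogens = 14.

14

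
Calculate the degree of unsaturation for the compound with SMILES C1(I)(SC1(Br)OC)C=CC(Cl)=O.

Molecular formula from the SMILES: C6H5BrClIO2S.
DoU = (2C + 2 + N − H − X)/2 = (2·6 + 2 + 0 − 5 − 3)/2 = 6/2 = 3.
(Structurally: 1 ring(s) + 2 π bond(s) = 3.)

3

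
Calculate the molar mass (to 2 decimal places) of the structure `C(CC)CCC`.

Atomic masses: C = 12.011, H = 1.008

Molecular formula: C6H14.
M = 6×12.011 + 14×1.008 = 86.18 g/mol.

86.18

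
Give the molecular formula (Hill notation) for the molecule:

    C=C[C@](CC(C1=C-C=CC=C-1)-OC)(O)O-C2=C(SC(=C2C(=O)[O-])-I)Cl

Heavy atoms from the SMILES: 17 C, 1 Cl, 1 I, 5 O, 1 S.
Implicit hydrogens by atom environment:
  5 × C (aromatic): 1 H each → 5
  5 × C (aromatic): no H
  3 × O: no H
  2 × C: 2 H each → 4
  2 × C: 1 H each → 2
  2 × C: no H
  1 × C: 3 H
  1 × Cl: no H
  1 × I: no H
  1 × O: 1 H
  1 × O (charge -1): no H
  1 × S (aromatic): no H
  Total hydrogens = 15.
Net charge -1.
Molecular formula: C17H15ClIO5S-

C17H15ClIO5S-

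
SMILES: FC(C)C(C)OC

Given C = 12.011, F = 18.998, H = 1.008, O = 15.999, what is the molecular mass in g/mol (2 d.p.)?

Molecular formula: C5H11FO.
M = 5×12.011 + 1×18.998 + 11×1.008 + 1×15.999 = 106.14 g/mol.

106.14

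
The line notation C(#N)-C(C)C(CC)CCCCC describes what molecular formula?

Heavy atoms from the SMILES: 11 C, 1 N.
Implicit hydrogens by atom environment:
  5 × C: 2 H each → 10
  3 × C: 3 H each → 9
  2 × C: 1 H each → 2
  1 × C: no H
  1 × N: no H
  Total hydrogens = 21.
Molecular formula: C11H21N

C11H21N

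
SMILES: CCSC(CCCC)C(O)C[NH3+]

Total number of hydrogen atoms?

22

Hydrogens are implicit in SMILES; fill each atom to its normal valence:
  5 × C: 2 H each → 10
  2 × C: 3 H each → 6
  2 × C: 1 H each → 2
  1 × N (charge +1): 3 H
  1 × O: 1 H
  1 × S: no H
  Total hydrogens = 22.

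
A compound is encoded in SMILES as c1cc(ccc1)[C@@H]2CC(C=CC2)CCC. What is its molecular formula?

C15H20

Heavy atoms from the SMILES: 15 C.
Implicit hydrogens by atom environment:
  5 × C (aromatic): 1 H each → 5
  4 × C: 2 H each → 8
  4 × C: 1 H each → 4
  1 × C: 3 H
  1 × C (aromatic): no H
  Total hydrogens = 20.
Molecular formula: C15H20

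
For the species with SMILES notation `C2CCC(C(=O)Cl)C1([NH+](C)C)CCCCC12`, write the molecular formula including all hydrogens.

Heavy atoms from the SMILES: 13 C, 1 Cl, 1 N, 1 O.
Implicit hydrogens by atom environment:
  7 × C: 2 H each → 14
  2 × C: 3 H each → 6
  2 × C: 1 H each → 2
  2 × C: no H
  1 × Cl: no H
  1 × N (charge +1): 1 H
  1 × O: no H
  Total hydrogens = 23.
Net charge +1.
Molecular formula: C13H23ClNO+

C13H23ClNO+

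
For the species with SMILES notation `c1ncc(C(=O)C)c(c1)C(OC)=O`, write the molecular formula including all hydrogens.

C9H9NO3

Heavy atoms from the SMILES: 9 C, 1 N, 3 O.
Implicit hydrogens by atom environment:
  3 × C (aromatic): 1 H each → 3
  3 × O: no H
  2 × C: 3 H each → 6
  2 × C (aromatic): no H
  2 × C: no H
  1 × N (aromatic): no H
  Total hydrogens = 9.
Molecular formula: C9H9NO3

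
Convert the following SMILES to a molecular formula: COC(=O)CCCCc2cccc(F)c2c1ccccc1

C18H19FO2

Heavy atoms from the SMILES: 18 C, 1 F, 2 O.
Implicit hydrogens by atom environment:
  8 × C (aromatic): 1 H each → 8
  4 × C: 2 H each → 8
  4 × C (aromatic): no H
  2 × O: no H
  1 × C: 3 H
  1 × C: no H
  1 × F: no H
  Total hydrogens = 19.
Molecular formula: C18H19FO2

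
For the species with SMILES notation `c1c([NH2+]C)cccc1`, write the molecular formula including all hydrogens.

Heavy atoms from the SMILES: 7 C, 1 N.
Implicit hydrogens by atom environment:
  5 × C (aromatic): 1 H each → 5
  1 × C: 3 H
  1 × C (aromatic): no H
  1 × N (charge +1): 2 H
  Total hydrogens = 10.
Net charge +1.
Molecular formula: C7H10N+

C7H10N+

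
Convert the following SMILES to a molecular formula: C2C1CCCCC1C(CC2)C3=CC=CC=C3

Heavy atoms from the SMILES: 16 C.
Implicit hydrogens by atom environment:
  7 × C: 2 H each → 14
  5 × C (aromatic): 1 H each → 5
  3 × C: 1 H each → 3
  1 × C (aromatic): no H
  Total hydrogens = 22.
Molecular formula: C16H22

C16H22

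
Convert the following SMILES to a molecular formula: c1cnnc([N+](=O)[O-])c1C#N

C5H2N4O2

Heavy atoms from the SMILES: 5 C, 4 N, 2 O.
Implicit hydrogens by atom environment:
  2 × C (aromatic): 1 H each → 2
  2 × C (aromatic): no H
  2 × N (aromatic): no H
  1 × C: no H
  1 × N: no H
  1 × N (charge +1): no H
  1 × O: no H
  1 × O (charge -1): no H
  Total hydrogens = 2.
Molecular formula: C5H2N4O2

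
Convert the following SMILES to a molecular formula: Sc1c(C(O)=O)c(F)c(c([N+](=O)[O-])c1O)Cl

C7H3ClFNO5S

Heavy atoms from the SMILES: 7 C, 1 Cl, 1 F, 1 N, 5 O, 1 S.
Implicit hydrogens by atom environment:
  6 × C (aromatic): no H
  2 × O: 1 H each → 2
  2 × O: no H
  1 × C: no H
  1 × Cl: no H
  1 × F: no H
  1 × N (charge +1): no H
  1 × O (charge -1): no H
  1 × S: 1 H
  Total hydrogens = 3.
Molecular formula: C7H3ClFNO5S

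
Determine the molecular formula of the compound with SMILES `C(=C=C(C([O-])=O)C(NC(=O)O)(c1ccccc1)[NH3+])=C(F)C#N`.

C14H10FN3O4

Heavy atoms from the SMILES: 14 C, 1 F, 3 N, 4 O.
Implicit hydrogens by atom environment:
  8 × C: no H
  5 × C (aromatic): 1 H each → 5
  2 × O: no H
  1 × C (aromatic): no H
  1 × F: no H
  1 × N (charge +1): 3 H
  1 × N: 1 H
  1 × N: no H
  1 × O: 1 H
  1 × O (charge -1): no H
  Total hydrogens = 10.
Molecular formula: C14H10FN3O4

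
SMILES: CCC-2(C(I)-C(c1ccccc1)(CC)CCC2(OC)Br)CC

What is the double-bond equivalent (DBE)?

5

Molecular formula from the SMILES: C19H28BrIO.
DoU = (2C + 2 + N − H − X)/2 = (2·19 + 2 + 0 − 28 − 2)/2 = 10/2 = 5.
(Structurally: 2 ring(s) + 3 π bond(s) = 5.)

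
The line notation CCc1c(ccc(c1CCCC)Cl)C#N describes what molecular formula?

Heavy atoms from the SMILES: 13 C, 1 Cl, 1 N.
Implicit hydrogens by atom environment:
  4 × C: 2 H each → 8
  4 × C (aromatic): no H
  2 × C: 3 H each → 6
  2 × C (aromatic): 1 H each → 2
  1 × C: no H
  1 × Cl: no H
  1 × N: no H
  Total hydrogens = 16.
Molecular formula: C13H16ClN

C13H16ClN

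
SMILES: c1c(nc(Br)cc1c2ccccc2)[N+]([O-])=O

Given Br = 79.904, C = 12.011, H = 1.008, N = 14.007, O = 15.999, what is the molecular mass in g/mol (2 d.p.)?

279.09

Molecular formula: C11H7BrN2O2.
M = 1×79.904 + 11×12.011 + 7×1.008 + 2×14.007 + 2×15.999 = 279.09 g/mol.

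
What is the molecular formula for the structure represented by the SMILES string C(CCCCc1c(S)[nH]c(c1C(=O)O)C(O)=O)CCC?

Heavy atoms from the SMILES: 14 C, 1 N, 4 O, 1 S.
Implicit hydrogens by atom environment:
  7 × C: 2 H each → 14
  4 × C (aromatic): no H
  2 × C: no H
  2 × O: 1 H each → 2
  2 × O: no H
  1 × C: 3 H
  1 × N (aromatic): 1 H
  1 × S: 1 H
  Total hydrogens = 21.
Molecular formula: C14H21NO4S

C14H21NO4S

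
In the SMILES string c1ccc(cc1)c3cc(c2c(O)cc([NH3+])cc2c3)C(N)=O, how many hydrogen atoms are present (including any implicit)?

Hydrogens are implicit in SMILES; fill each atom to its normal valence:
  9 × C (aromatic): 1 H each → 9
  7 × C (aromatic): no H
  1 × C: no H
  1 × N (charge +1): 3 H
  1 × N: 2 H
  1 × O: 1 H
  1 × O: no H
  Total hydrogens = 15.

15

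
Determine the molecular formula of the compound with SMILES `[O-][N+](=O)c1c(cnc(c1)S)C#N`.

C6H3N3O2S

Heavy atoms from the SMILES: 6 C, 3 N, 2 O, 1 S.
Implicit hydrogens by atom environment:
  3 × C (aromatic): no H
  2 × C (aromatic): 1 H each → 2
  1 × C: no H
  1 × N (aromatic): no H
  1 × N (charge +1): no H
  1 × N: no H
  1 × O: no H
  1 × O (charge -1): no H
  1 × S: 1 H
  Total hydrogens = 3.
Molecular formula: C6H3N3O2S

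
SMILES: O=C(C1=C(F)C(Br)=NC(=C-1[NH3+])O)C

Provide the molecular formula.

C7H7BrFN2O2+

Heavy atoms from the SMILES: 1 Br, 7 C, 1 F, 2 N, 2 O.
Implicit hydrogens by atom environment:
  5 × C (aromatic): no H
  1 × Br: no H
  1 × C: 3 H
  1 × C: no H
  1 × F: no H
  1 × N (charge +1): 3 H
  1 × N (aromatic): no H
  1 × O: 1 H
  1 × O: no H
  Total hydrogens = 7.
Net charge +1.
Molecular formula: C7H7BrFN2O2+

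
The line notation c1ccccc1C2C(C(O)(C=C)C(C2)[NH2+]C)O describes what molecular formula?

C14H20NO2+

Heavy atoms from the SMILES: 14 C, 1 N, 2 O.
Implicit hydrogens by atom environment:
  5 × C (aromatic): 1 H each → 5
  4 × C: 1 H each → 4
  2 × C: 2 H each → 4
  2 × O: 1 H each → 2
  1 × C: 3 H
  1 × C: no H
  1 × C (aromatic): no H
  1 × N (charge +1): 2 H
  Total hydrogens = 20.
Net charge +1.
Molecular formula: C14H20NO2+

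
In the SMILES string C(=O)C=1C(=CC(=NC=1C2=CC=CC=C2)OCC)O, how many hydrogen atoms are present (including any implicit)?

Hydrogens are implicit in SMILES; fill each atom to its normal valence:
  6 × C (aromatic): 1 H each → 6
  5 × C (aromatic): no H
  2 × O: no H
  1 × C: 3 H
  1 × C: 2 H
  1 × C: 1 H
  1 × N (aromatic): no H
  1 × O: 1 H
  Total hydrogens = 13.

13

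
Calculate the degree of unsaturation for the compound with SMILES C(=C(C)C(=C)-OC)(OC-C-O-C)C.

Molecular formula from the SMILES: C10H18O3.
DoU = (2C + 2 + N − H − X)/2 = (2·10 + 2 + 0 − 18 − 0)/2 = 4/2 = 2.
(Structurally: 0 ring(s) + 2 π bond(s) = 2.)

2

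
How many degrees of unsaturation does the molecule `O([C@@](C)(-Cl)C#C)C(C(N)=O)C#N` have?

5

Molecular formula from the SMILES: C7H7ClN2O2.
DoU = (2C + 2 + N − H − X)/2 = (2·7 + 2 + 2 − 7 − 1)/2 = 10/2 = 5.
(Structurally: 0 ring(s) + 5 π bond(s) = 5.)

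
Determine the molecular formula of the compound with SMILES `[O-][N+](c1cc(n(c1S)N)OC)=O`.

C5H7N3O3S

Heavy atoms from the SMILES: 5 C, 3 N, 3 O, 1 S.
Implicit hydrogens by atom environment:
  3 × C (aromatic): no H
  2 × O: no H
  1 × C: 3 H
  1 × C (aromatic): 1 H
  1 × N: 2 H
  1 × N (aromatic): no H
  1 × N (charge +1): no H
  1 × O (charge -1): no H
  1 × S: 1 H
  Total hydrogens = 7.
Molecular formula: C5H7N3O3S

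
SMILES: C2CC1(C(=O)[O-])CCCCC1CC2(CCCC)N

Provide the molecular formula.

C15H26NO2-

Heavy atoms from the SMILES: 15 C, 1 N, 2 O.
Implicit hydrogens by atom environment:
  10 × C: 2 H each → 20
  3 × C: no H
  1 × C: 3 H
  1 × C: 1 H
  1 × N: 2 H
  1 × O: no H
  1 × O (charge -1): no H
  Total hydrogens = 26.
Net charge -1.
Molecular formula: C15H26NO2-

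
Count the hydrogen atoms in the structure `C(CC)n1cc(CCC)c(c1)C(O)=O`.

Hydrogens are implicit in SMILES; fill each atom to its normal valence:
  4 × C: 2 H each → 8
  2 × C: 3 H each → 6
  2 × C (aromatic): 1 H each → 2
  2 × C (aromatic): no H
  1 × C: no H
  1 × N (aromatic): no H
  1 × O: 1 H
  1 × O: no H
  Total hydrogens = 17.

17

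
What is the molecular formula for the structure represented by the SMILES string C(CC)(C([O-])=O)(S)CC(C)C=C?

Heavy atoms from the SMILES: 9 C, 2 O, 1 S.
Implicit hydrogens by atom environment:
  3 × C: 2 H each → 6
  2 × C: 3 H each → 6
  2 × C: 1 H each → 2
  2 × C: no H
  1 × O: no H
  1 × O (charge -1): no H
  1 × S: 1 H
  Total hydrogens = 15.
Net charge -1.
Molecular formula: C9H15O2S-

C9H15O2S-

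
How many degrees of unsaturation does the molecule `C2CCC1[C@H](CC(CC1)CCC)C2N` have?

Molecular formula from the SMILES: C13H25N.
DoU = (2C + 2 + N − H − X)/2 = (2·13 + 2 + 1 − 25 − 0)/2 = 4/2 = 2.
(Structurally: 2 ring(s) + 0 π bond(s) = 2.)

2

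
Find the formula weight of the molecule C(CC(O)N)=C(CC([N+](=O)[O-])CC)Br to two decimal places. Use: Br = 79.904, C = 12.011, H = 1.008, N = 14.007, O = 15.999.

Molecular formula: C8H15BrN2O3.
M = 1×79.904 + 8×12.011 + 15×1.008 + 2×14.007 + 3×15.999 = 267.12 g/mol.

267.12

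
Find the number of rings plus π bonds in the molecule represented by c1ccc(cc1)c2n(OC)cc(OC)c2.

7

Molecular formula from the SMILES: C12H13NO2.
DoU = (2C + 2 + N − H − X)/2 = (2·12 + 2 + 1 − 13 − 0)/2 = 14/2 = 7.
(Structurally: 2 ring(s) + 5 π bond(s) = 7.)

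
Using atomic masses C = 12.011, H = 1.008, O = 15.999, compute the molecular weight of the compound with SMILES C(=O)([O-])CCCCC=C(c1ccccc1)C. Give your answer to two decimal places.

Molecular formula: C14H17O2-.
M = 14×12.011 + 17×1.008 + 2×15.999 = 217.29 g/mol.

217.29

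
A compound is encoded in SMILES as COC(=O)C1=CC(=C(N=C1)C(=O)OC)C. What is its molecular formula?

Heavy atoms from the SMILES: 10 C, 1 N, 4 O.
Implicit hydrogens by atom environment:
  4 × O: no H
  3 × C: 3 H each → 9
  3 × C (aromatic): no H
  2 × C (aromatic): 1 H each → 2
  2 × C: no H
  1 × N (aromatic): no H
  Total hydrogens = 11.
Molecular formula: C10H11NO4

C10H11NO4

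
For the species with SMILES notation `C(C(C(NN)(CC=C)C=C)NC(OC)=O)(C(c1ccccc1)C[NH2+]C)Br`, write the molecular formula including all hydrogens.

C19H30BrN4O2+

Heavy atoms from the SMILES: 1 Br, 19 C, 4 N, 2 O.
Implicit hydrogens by atom environment:
  5 × C: 1 H each → 5
  5 × C (aromatic): 1 H each → 5
  4 × C: 2 H each → 8
  2 × C: 3 H each → 6
  2 × C: no H
  2 × N: 1 H each → 2
  2 × O: no H
  1 × Br: no H
  1 × C (aromatic): no H
  1 × N (charge +1): 2 H
  1 × N: 2 H
  Total hydrogens = 30.
Net charge +1.
Molecular formula: C19H30BrN4O2+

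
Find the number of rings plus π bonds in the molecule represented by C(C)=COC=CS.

Molecular formula from the SMILES: C5H8OS.
DoU = (2C + 2 + N − H − X)/2 = (2·5 + 2 + 0 − 8 − 0)/2 = 4/2 = 2.
(Structurally: 0 ring(s) + 2 π bond(s) = 2.)

2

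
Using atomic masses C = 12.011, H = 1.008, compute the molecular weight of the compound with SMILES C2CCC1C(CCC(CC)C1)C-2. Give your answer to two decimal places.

Molecular formula: C12H22.
M = 12×12.011 + 22×1.008 = 166.31 g/mol.

166.31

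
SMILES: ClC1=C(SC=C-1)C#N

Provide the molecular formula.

Heavy atoms from the SMILES: 5 C, 1 Cl, 1 N, 1 S.
Implicit hydrogens by atom environment:
  2 × C (aromatic): 1 H each → 2
  2 × C (aromatic): no H
  1 × C: no H
  1 × Cl: no H
  1 × N: no H
  1 × S (aromatic): no H
  Total hydrogens = 2.
Molecular formula: C5H2ClNS

C5H2ClNS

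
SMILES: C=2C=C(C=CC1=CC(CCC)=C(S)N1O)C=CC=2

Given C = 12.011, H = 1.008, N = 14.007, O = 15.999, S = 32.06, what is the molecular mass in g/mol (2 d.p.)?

Molecular formula: C15H17NOS.
M = 15×12.011 + 17×1.008 + 1×14.007 + 1×15.999 + 1×32.06 = 259.37 g/mol.

259.37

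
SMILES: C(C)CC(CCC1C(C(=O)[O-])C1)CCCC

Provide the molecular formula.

Heavy atoms from the SMILES: 14 C, 2 O.
Implicit hydrogens by atom environment:
  8 × C: 2 H each → 16
  3 × C: 1 H each → 3
  2 × C: 3 H each → 6
  1 × C: no H
  1 × O: no H
  1 × O (charge -1): no H
  Total hydrogens = 25.
Net charge -1.
Molecular formula: C14H25O2-

C14H25O2-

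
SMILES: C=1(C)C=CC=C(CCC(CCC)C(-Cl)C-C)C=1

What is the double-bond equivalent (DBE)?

4

Molecular formula from the SMILES: C16H25Cl.
DoU = (2C + 2 + N − H − X)/2 = (2·16 + 2 + 0 − 25 − 1)/2 = 8/2 = 4.
(Structurally: 1 ring(s) + 3 π bond(s) = 4.)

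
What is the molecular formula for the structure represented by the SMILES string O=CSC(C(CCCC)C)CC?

C10H20OS

Heavy atoms from the SMILES: 10 C, 1 O, 1 S.
Implicit hydrogens by atom environment:
  4 × C: 2 H each → 8
  3 × C: 3 H each → 9
  3 × C: 1 H each → 3
  1 × O: no H
  1 × S: no H
  Total hydrogens = 20.
Molecular formula: C10H20OS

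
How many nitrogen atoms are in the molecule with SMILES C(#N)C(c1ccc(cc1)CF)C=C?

The symbol for nitrogen appears 1 time in the SMILES.

1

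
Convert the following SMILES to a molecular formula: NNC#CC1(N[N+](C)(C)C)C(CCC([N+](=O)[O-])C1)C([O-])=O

Heavy atoms from the SMILES: 12 C, 5 N, 4 O.
Implicit hydrogens by atom environment:
  4 × C: no H
  3 × C: 3 H each → 9
  3 × C: 2 H each → 6
  2 × C: 1 H each → 2
  2 × N: 1 H each → 2
  2 × N (charge +1): no H
  2 × O: no H
  2 × O (charge -1): no H
  1 × N: 2 H
  Total hydrogens = 21.
Molecular formula: C12H21N5O4

C12H21N5O4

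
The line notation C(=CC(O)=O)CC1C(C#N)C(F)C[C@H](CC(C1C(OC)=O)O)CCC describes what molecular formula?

C18H26FNO5

Heavy atoms from the SMILES: 18 C, 1 F, 1 N, 5 O.
Implicit hydrogens by atom environment:
  8 × C: 1 H each → 8
  5 × C: 2 H each → 10
  3 × C: no H
  3 × O: no H
  2 × C: 3 H each → 6
  2 × O: 1 H each → 2
  1 × F: no H
  1 × N: no H
  Total hydrogens = 26.
Molecular formula: C18H26FNO5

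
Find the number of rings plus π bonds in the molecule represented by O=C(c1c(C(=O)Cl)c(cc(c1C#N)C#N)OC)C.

Molecular formula from the SMILES: C12H7ClN2O3.
DoU = (2C + 2 + N − H − X)/2 = (2·12 + 2 + 2 − 7 − 1)/2 = 20/2 = 10.
(Structurally: 1 ring(s) + 9 π bond(s) = 10.)

10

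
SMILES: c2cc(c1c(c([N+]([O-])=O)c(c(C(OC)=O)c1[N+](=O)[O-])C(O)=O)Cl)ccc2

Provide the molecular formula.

C15H9ClN2O8

Heavy atoms from the SMILES: 15 C, 1 Cl, 2 N, 8 O.
Implicit hydrogens by atom environment:
  7 × C (aromatic): no H
  5 × C (aromatic): 1 H each → 5
  5 × O: no H
  2 × C: no H
  2 × N (charge +1): no H
  2 × O (charge -1): no H
  1 × C: 3 H
  1 × Cl: no H
  1 × O: 1 H
  Total hydrogens = 9.
Molecular formula: C15H9ClN2O8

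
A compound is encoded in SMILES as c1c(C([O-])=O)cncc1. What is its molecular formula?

C6H4NO2-

Heavy atoms from the SMILES: 6 C, 1 N, 2 O.
Implicit hydrogens by atom environment:
  4 × C (aromatic): 1 H each → 4
  1 × C (aromatic): no H
  1 × C: no H
  1 × N (aromatic): no H
  1 × O: no H
  1 × O (charge -1): no H
  Total hydrogens = 4.
Net charge -1.
Molecular formula: C6H4NO2-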